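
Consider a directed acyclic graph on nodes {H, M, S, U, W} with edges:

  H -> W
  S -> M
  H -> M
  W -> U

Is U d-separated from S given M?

No

The only undirected path from U to S is:
Path 1: U ← W ← H → M ← S
  W is a chain and W is not conditioned on; H is a fork and H is not conditioned on; M is a collider and M is conditioned on, which opens it — no node blocks this path, so it is active.
Because an active path exists, U and S are not d-separated.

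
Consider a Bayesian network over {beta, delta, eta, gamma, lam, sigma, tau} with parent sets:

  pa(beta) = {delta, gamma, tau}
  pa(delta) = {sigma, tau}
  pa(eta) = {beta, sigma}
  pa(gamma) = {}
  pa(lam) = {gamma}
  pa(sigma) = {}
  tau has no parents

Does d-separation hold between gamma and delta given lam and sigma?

Yes — gamma and delta are d-separated given {lam, sigma}.

Enumerating the 3 paths from gamma to delta and testing each for blocking by {lam, sigma}:
  1. gamma → beta ← delta — beta:collider[blocks] ⇒ blocked
  2. gamma → beta → eta ← sigma → delta — beta:chain[open]; eta:collider[blocks]; sigma:fork[blocks] ⇒ blocked
  3. gamma → beta ← tau → delta — beta:collider[blocks]; tau:fork[open] ⇒ blocked
Since every path is blocked, d-separation holds.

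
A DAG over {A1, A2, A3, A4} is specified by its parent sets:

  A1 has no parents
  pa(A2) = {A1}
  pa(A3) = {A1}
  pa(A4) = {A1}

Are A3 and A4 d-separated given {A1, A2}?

The only undirected path from A3 to A4 is:
Path 1: A3 ← A1 → A4
  A1 is a fork here and A1 is conditioned on, so the path is blocked at A1.
Since every path is blocked, d-separation holds.

Yes — A3 and A4 are d-separated given {A1, A2}.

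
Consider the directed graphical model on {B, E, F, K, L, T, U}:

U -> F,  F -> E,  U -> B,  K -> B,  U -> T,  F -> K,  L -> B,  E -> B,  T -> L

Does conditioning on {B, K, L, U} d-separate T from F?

We examine all 6 paths between T and F:
Path 1: T → L → B ← K ← F
  L is a chain here and L is conditioned on, so the path is blocked at L.
Path 2: T → L → B ← E ← F
  L is a chain here and L is conditioned on, so the path is blocked at L.
Path 3: T → L → B ← U → F
  L is a chain here and L is conditioned on, so the path is blocked at L.
Path 4: T ← U → B ← K ← F
  U is a fork here and U is conditioned on, so the path is blocked at U.
Path 5: T ← U → B ← E ← F
  U is a fork here and U is conditioned on, so the path is blocked at U.
Path 6: T ← U → F
  U is a fork here and U is conditioned on, so the path is blocked at U.
All paths are blocked; T ⊥ F | {B, K, L, U} holds.

Yes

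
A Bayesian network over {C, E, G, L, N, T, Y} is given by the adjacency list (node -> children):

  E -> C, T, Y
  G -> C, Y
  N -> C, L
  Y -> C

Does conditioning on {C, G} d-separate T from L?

No

Enumerating the 3 paths from T to L and testing each for blocking by {C, G}:
  1. T ← E → Y ← G → C ← N → L — E:fork[open]; Y:collider[open]; G:fork[blocks]; C:collider[open]; N:fork[open] ⇒ blocked
  2. T ← E → Y → C ← N → L — E:fork[open]; Y:chain[open]; C:collider[open]; N:fork[open] ⇒ active
  3. T ← E → C ← N → L — E:fork[open]; C:collider[open]; N:fork[open] ⇒ active
Since the path T ← E → Y → C ← N → L is active, T and L are not d-separated given {C, G}.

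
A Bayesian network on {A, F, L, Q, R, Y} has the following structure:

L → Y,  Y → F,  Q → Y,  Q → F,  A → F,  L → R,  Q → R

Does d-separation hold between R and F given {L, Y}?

No

There are 4 undirected paths between R and F; checking each against the conditioning set {L, Y}:
Path 1: R ← L → Y ← Q → F
  L is a fork here and L is conditioned on, so the path is blocked at L.
Path 2: R ← L → Y → F
  L is a fork here and L is conditioned on, so the path is blocked at L.
Path 3: R ← Q → F
  Q is a fork and Q is not conditioned on — no node blocks this path, so it is active.
Path 4: R ← Q → Y → F
  Y is a chain here and Y is conditioned on, so the path is blocked at Y.
At least one path is unblocked, so d-separation fails.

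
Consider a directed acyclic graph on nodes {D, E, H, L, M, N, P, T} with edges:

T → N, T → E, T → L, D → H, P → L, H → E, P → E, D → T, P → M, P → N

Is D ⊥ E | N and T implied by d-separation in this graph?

Enumerating the 4 paths from D to E and testing each for blocking by {N, T}:
Path 1: D → T → L ← P → E
  T is a chain here and T is conditioned on, so the path is blocked at T.
Path 2: D → T → N ← P → E
  T is a chain here and T is conditioned on, so the path is blocked at T.
Path 3: D → T → E
  T is a chain here and T is conditioned on, so the path is blocked at T.
Path 4: D → H → E
  H is a chain and H is not conditioned on — no node blocks this path, so it is active.
Since the path D → H → E is active, D and E are not d-separated given {N, T}.

No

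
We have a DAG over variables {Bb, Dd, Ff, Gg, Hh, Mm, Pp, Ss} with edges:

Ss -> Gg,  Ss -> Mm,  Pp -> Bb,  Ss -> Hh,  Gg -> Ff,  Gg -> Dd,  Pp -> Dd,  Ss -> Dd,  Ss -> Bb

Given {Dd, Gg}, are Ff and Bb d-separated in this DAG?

There are 4 undirected paths between Ff and Bb; checking each against the conditioning set {Dd, Gg}:
  1. Ff ← Gg ← Ss → Dd ← Pp → Bb — Gg:chain[blocks]; Ss:fork[open]; Dd:collider[open]; Pp:fork[open] ⇒ blocked
  2. Ff ← Gg ← Ss → Bb — Gg:chain[blocks]; Ss:fork[open] ⇒ blocked
  3. Ff ← Gg → Dd ← Ss → Bb — Gg:fork[blocks]; Dd:collider[open]; Ss:fork[open] ⇒ blocked
  4. Ff ← Gg → Dd ← Pp → Bb — Gg:fork[blocks]; Dd:collider[open]; Pp:fork[open] ⇒ blocked
Since every path is blocked, d-separation holds.

Yes — Ff and Bb are d-separated given {Dd, Gg}.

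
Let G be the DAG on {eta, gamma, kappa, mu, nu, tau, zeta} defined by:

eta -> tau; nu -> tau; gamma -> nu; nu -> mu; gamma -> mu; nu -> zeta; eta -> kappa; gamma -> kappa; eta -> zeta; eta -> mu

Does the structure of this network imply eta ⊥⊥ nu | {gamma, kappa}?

Yes — eta and nu are d-separated given {gamma, kappa}.

There are 6 undirected paths between eta and nu; checking each against the conditioning set {gamma, kappa}:
Path 1: eta → zeta ← nu
  zeta is a collider here and neither zeta nor any of its descendants is conditioned on, so the collider stays closed — the path is blocked at zeta.
Path 2: eta → tau ← nu
  tau is a collider here and neither tau nor any of its descendants is conditioned on, so the collider stays closed — the path is blocked at tau.
Path 3: eta → kappa ← gamma → nu
  gamma is a fork here and gamma is conditioned on, so the path is blocked at gamma.
Path 4: eta → kappa ← gamma → mu ← nu
  gamma is a fork here and gamma is conditioned on, so the path is blocked at gamma.
Path 5: eta → mu ← nu
  mu is a collider here and neither mu nor any of its descendants is conditioned on, so the collider stays closed — the path is blocked at mu.
Path 6: eta → mu ← gamma → nu
  mu is a collider here and neither mu nor any of its descendants is conditioned on, so the collider stays closed — the path is blocked at mu.
Every path is blocked, so eta and nu are d-separated given {gamma, kappa}.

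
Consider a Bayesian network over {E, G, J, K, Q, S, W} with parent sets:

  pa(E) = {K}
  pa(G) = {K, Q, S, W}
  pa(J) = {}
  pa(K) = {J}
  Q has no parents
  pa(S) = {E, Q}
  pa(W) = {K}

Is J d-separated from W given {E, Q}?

Enumerating the 4 paths from J to W and testing each for blocking by {E, Q}:
  1. J → K → E → S ← Q → G ← W — K:chain[open]; E:chain[blocks]; S:collider[blocks]; Q:fork[blocks]; G:collider[blocks] ⇒ blocked
  2. J → K → E → S → G ← W — K:chain[open]; E:chain[blocks]; S:chain[open]; G:collider[blocks] ⇒ blocked
  3. J → K → W — K:chain[open] ⇒ active
  4. J → K → G ← W — K:chain[open]; G:collider[blocks] ⇒ blocked
Because an active path exists, J and W are not d-separated.

No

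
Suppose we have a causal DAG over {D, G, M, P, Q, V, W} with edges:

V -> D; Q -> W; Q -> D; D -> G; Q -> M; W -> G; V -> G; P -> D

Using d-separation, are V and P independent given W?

Yes

We examine all 3 paths between V and P:
  1. V → D ← P — D:collider[blocks] ⇒ blocked
  2. V → G ← D ← P — G:collider[blocks]; D:chain[open] ⇒ blocked
  3. V → G ← W ← Q → D ← P — G:collider[blocks]; W:chain[blocks]; Q:fork[open]; D:collider[blocks] ⇒ blocked
Since every path is blocked, d-separation holds.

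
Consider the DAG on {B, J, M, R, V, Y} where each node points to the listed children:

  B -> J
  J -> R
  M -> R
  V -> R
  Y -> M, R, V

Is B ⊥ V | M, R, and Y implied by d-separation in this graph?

No

We examine all 3 paths between B and V:
Path 1: B → J → R ← V
  J is a chain and J is not conditioned on; R is a collider and R is conditioned on, which opens it — no node blocks this path, so it is active.
Path 2: B → J → R ← M ← Y → V
  M is a chain here and M is conditioned on, so the path is blocked at M.
Path 3: B → J → R ← Y → V
  Y is a fork here and Y is conditioned on, so the path is blocked at Y.
Because an active path exists, B and V are not d-separated.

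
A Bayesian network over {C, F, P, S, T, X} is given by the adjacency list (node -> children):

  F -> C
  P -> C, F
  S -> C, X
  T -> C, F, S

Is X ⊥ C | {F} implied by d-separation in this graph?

No

There are 4 undirected paths between X and C; checking each against the conditioning set {F}:
Path 1: X ← S ← T → F ← P → C
  S is a chain and S is not conditioned on; T is a fork and T is not conditioned on; F is a collider and F is conditioned on, which opens it; P is a fork and P is not conditioned on — no node blocks this path, so it is active.
Path 2: X ← S ← T → F → C
  F is a chain here and F is conditioned on, so the path is blocked at F.
Path 3: X ← S ← T → C
  S is a chain and S is not conditioned on; T is a fork and T is not conditioned on — no node blocks this path, so it is active.
Path 4: X ← S → C
  S is a fork and S is not conditioned on — no node blocks this path, so it is active.
At least one path is unblocked, so d-separation fails.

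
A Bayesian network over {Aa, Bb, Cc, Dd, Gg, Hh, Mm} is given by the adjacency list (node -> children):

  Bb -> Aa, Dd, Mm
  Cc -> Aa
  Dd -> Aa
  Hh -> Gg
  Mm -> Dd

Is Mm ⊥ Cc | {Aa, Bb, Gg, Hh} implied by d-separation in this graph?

No

There are 4 undirected paths between Mm and Cc; checking each against the conditioning set {Aa, Bb, Gg, Hh}:
  1. Mm → Dd → Aa ← Cc — Dd:chain[open]; Aa:collider[open] ⇒ active
  2. Mm → Dd ← Bb → Aa ← Cc — Dd:collider[open]; Bb:fork[blocks]; Aa:collider[open] ⇒ blocked
  3. Mm ← Bb → Dd → Aa ← Cc — Bb:fork[blocks]; Dd:chain[open]; Aa:collider[open] ⇒ blocked
  4. Mm ← Bb → Aa ← Cc — Bb:fork[blocks]; Aa:collider[open] ⇒ blocked
Because an active path exists, Mm and Cc are not d-separated.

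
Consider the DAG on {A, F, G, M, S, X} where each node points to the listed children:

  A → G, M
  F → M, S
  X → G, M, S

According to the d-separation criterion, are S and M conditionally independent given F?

There are 3 undirected paths between S and M; checking each against the conditioning set {F}:
Path 1: S ← F → M
  F is a fork here and F is conditioned on, so the path is blocked at F.
Path 2: S ← X → M
  X is a fork and X is not conditioned on — no node blocks this path, so it is active.
Path 3: S ← X → G ← A → M
  G is a collider here and neither G nor any of its descendants is conditioned on, so the collider stays closed — the path is blocked at G.
Since the path S ← X → M is active, S and M are not d-separated given {F}.

No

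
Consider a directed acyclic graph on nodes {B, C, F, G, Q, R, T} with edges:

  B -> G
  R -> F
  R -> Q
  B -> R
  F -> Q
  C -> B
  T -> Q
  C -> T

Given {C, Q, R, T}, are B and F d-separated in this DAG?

We examine all 4 paths between B and F:
Path 1: B ← C → T → Q ← F
  C is a fork here and C is conditioned on, so the path is blocked at C.
Path 2: B ← C → T → Q ← R → F
  C is a fork here and C is conditioned on, so the path is blocked at C.
Path 3: B → R → F
  R is a chain here and R is conditioned on, so the path is blocked at R.
Path 4: B → R → Q ← F
  R is a chain here and R is conditioned on, so the path is blocked at R.
All paths are blocked; B ⊥ F | {C, Q, R, T} holds.

Yes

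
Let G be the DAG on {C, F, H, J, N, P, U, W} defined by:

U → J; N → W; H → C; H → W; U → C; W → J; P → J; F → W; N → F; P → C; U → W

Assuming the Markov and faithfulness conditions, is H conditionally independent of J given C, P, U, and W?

There are 6 undirected paths between H and J; checking each against the conditioning set {C, P, U, W}:
  1. H → C ← P → J — C:collider[open]; P:fork[blocks] ⇒ blocked
  2. H → C ← U → W → J — C:collider[open]; U:fork[blocks]; W:chain[blocks] ⇒ blocked
  3. H → C ← U → J — C:collider[open]; U:fork[blocks] ⇒ blocked
  4. H → W → J — W:chain[blocks] ⇒ blocked
  5. H → W ← U → C ← P → J — W:collider[open]; U:fork[blocks]; C:collider[open]; P:fork[blocks] ⇒ blocked
  6. H → W ← U → J — W:collider[open]; U:fork[blocks] ⇒ blocked
Every path is blocked, so H and J are d-separated given {C, P, U, W}.

Yes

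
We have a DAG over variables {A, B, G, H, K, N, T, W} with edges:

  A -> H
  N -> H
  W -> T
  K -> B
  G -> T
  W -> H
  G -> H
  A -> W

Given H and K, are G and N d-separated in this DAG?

No

3 paths connect G and N; each must be blocked for d-separation to hold:
  1. G → H ← N — H:collider[open] ⇒ active
  2. G → T ← W → H ← N — T:collider[blocks]; W:fork[open]; H:collider[open] ⇒ blocked
  3. G → T ← W ← A → H ← N — T:collider[blocks]; W:chain[open]; A:fork[open]; H:collider[open] ⇒ blocked
Since the path G → H ← N is active, G and N are not d-separated given {H, K}.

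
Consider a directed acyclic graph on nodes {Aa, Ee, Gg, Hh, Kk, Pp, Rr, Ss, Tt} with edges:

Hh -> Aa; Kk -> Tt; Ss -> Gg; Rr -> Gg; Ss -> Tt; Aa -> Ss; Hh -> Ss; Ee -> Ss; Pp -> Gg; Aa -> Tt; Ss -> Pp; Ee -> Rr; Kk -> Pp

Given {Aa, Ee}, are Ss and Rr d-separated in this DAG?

Enumerating the 6 paths from Ss to Rr and testing each for blocking by {Aa, Ee}:
Path 1: Ss ← Hh → Aa → Tt ← Kk → Pp → Gg ← Rr
  Aa is a chain here and Aa is conditioned on, so the path is blocked at Aa.
Path 2: Ss → Gg ← Rr
  Gg is a collider here and neither Gg nor any of its descendants is conditioned on, so the collider stays closed — the path is blocked at Gg.
Path 3: Ss → Pp → Gg ← Rr
  Gg is a collider here and neither Gg nor any of its descendants is conditioned on, so the collider stays closed — the path is blocked at Gg.
Path 4: Ss ← Ee → Rr
  Ee is a fork here and Ee is conditioned on, so the path is blocked at Ee.
Path 5: Ss → Tt ← Kk → Pp → Gg ← Rr
  Tt is a collider here and neither Tt nor any of its descendants is conditioned on, so the collider stays closed — the path is blocked at Tt.
Path 6: Ss ← Aa → Tt ← Kk → Pp → Gg ← Rr
  Aa is a fork here and Aa is conditioned on, so the path is blocked at Aa.
Since every path is blocked, d-separation holds.

Yes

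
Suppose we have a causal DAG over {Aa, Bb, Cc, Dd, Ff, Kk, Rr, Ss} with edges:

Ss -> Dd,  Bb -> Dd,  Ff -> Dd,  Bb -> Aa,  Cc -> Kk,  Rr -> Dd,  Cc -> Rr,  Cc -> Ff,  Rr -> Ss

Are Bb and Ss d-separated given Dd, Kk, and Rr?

No

We examine all 3 paths between Bb and Ss:
  1. Bb → Dd ← Ff ← Cc → Rr → Ss — Dd:collider[open]; Ff:chain[open]; Cc:fork[open]; Rr:chain[blocks] ⇒ blocked
  2. Bb → Dd ← Rr → Ss — Dd:collider[open]; Rr:fork[blocks] ⇒ blocked
  3. Bb → Dd ← Ss — Dd:collider[open] ⇒ active
Because an active path exists, Bb and Ss are not d-separated.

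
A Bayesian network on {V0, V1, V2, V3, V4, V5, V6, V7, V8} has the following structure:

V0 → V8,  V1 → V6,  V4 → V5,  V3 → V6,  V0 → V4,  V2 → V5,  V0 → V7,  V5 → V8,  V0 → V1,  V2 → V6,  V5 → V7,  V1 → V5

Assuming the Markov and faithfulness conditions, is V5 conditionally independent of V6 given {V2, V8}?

We examine all 5 paths between V5 and V6:
Path 1: V5 ← V1 → V6
  V1 is a fork and V1 is not conditioned on — no node blocks this path, so it is active.
Path 2: V5 ← V4 ← V0 → V1 → V6
  V4 is a chain and V4 is not conditioned on; V0 is a fork and V0 is not conditioned on; V1 is a chain and V1 is not conditioned on — no node blocks this path, so it is active.
Path 3: V5 → V7 ← V0 → V1 → V6
  V7 is a collider here and neither V7 nor any of its descendants is conditioned on, so the collider stays closed — the path is blocked at V7.
Path 4: V5 ← V2 → V6
  V2 is a fork here and V2 is conditioned on, so the path is blocked at V2.
Path 5: V5 → V8 ← V0 → V1 → V6
  V8 is a collider and V8 is conditioned on, which opens it; V0 is a fork and V0 is not conditioned on; V1 is a chain and V1 is not conditioned on — no node blocks this path, so it is active.
Because an active path exists, V5 and V6 are not d-separated.

No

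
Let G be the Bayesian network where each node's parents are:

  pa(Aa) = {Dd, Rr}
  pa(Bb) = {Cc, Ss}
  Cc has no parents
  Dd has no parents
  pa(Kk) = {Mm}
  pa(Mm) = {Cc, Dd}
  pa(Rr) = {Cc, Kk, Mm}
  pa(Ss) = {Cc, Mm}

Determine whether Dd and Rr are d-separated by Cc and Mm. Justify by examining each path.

6 paths connect Dd and Rr; each must be blocked for d-separation to hold:
Path 1: Dd → Aa ← Rr
  Aa is a collider here and neither Aa nor any of its descendants is conditioned on, so the collider stays closed — the path is blocked at Aa.
Path 2: Dd → Mm ← Cc → Rr
  Cc is a fork here and Cc is conditioned on, so the path is blocked at Cc.
Path 3: Dd → Mm → Ss → Bb ← Cc → Rr
  Mm is a chain here and Mm is conditioned on, so the path is blocked at Mm.
Path 4: Dd → Mm → Ss ← Cc → Rr
  Mm is a chain here and Mm is conditioned on, so the path is blocked at Mm.
Path 5: Dd → Mm → Rr
  Mm is a chain here and Mm is conditioned on, so the path is blocked at Mm.
Path 6: Dd → Mm → Kk → Rr
  Mm is a chain here and Mm is conditioned on, so the path is blocked at Mm.
Every path is blocked, so Dd and Rr are d-separated given {Cc, Mm}.

Yes — Dd and Rr are d-separated given {Cc, Mm}.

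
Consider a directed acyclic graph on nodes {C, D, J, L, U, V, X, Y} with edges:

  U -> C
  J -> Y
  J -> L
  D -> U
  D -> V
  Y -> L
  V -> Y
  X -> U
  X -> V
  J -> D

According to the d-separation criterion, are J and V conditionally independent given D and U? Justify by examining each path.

Yes — J and V are d-separated given {D, U}.

There are 4 undirected paths between J and V; checking each against the conditioning set {D, U}:
Path 1: J → Y ← V
  Y is a collider here and neither Y nor any of its descendants is conditioned on, so the collider stays closed — the path is blocked at Y.
Path 2: J → D → U ← X → V
  D is a chain here and D is conditioned on, so the path is blocked at D.
Path 3: J → D → V
  D is a chain here and D is conditioned on, so the path is blocked at D.
Path 4: J → L ← Y ← V
  L is a collider here and neither L nor any of its descendants is conditioned on, so the collider stays closed — the path is blocked at L.
Since every path is blocked, d-separation holds.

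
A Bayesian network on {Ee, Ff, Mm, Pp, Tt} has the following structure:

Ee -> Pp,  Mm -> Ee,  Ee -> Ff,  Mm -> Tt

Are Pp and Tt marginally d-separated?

No

The only undirected path from Pp to Tt is:
  1. Pp ← Ee ← Mm → Tt — Ee:chain[open]; Mm:fork[open] ⇒ active
Because an active path exists, Pp and Tt are not d-separated.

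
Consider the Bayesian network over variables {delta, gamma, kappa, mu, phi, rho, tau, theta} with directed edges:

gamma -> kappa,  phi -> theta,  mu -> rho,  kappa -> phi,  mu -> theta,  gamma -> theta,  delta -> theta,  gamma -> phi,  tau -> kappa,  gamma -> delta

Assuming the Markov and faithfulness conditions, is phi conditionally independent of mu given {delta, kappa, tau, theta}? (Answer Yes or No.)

No

5 paths connect phi and mu; each must be blocked for d-separation to hold:
  1. phi ← kappa ← gamma → delta → theta ← mu — kappa:chain[blocks]; gamma:fork[open]; delta:chain[blocks]; theta:collider[open] ⇒ blocked
  2. phi ← kappa ← gamma → theta ← mu — kappa:chain[blocks]; gamma:fork[open]; theta:collider[open] ⇒ blocked
  3. phi → theta ← mu — theta:collider[open] ⇒ active
  4. phi ← gamma → delta → theta ← mu — gamma:fork[open]; delta:chain[blocks]; theta:collider[open] ⇒ blocked
  5. phi ← gamma → theta ← mu — gamma:fork[open]; theta:collider[open] ⇒ active
Since the path phi → theta ← mu is active, phi and mu are not d-separated given {delta, kappa, tau, theta}.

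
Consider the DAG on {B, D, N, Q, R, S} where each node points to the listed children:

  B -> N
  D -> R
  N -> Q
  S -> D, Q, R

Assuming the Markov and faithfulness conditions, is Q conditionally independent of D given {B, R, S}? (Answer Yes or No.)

2 paths connect Q and D; each must be blocked for d-separation to hold:
Path 1: Q ← S → D
  S is a fork here and S is conditioned on, so the path is blocked at S.
Path 2: Q ← S → R ← D
  S is a fork here and S is conditioned on, so the path is blocked at S.
Since every path is blocked, d-separation holds.

Yes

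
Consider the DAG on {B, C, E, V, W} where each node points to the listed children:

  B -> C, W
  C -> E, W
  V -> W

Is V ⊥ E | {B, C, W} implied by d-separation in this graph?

Enumerating the 2 paths from V to E and testing each for blocking by {B, C, W}:
Path 1: V → W ← B → C → E
  B is a fork here and B is conditioned on, so the path is blocked at B.
Path 2: V → W ← C → E
  C is a fork here and C is conditioned on, so the path is blocked at C.
Every path is blocked, so V and E are d-separated given {B, C, W}.

Yes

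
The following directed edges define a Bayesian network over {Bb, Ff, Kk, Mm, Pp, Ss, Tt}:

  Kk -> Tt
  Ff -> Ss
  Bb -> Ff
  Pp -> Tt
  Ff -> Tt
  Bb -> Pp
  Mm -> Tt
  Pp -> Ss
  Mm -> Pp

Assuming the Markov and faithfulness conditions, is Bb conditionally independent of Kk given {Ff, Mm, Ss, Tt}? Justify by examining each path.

Enumerating the 6 paths from Bb to Kk and testing each for blocking by {Ff, Mm, Ss, Tt}:
  1. Bb → Ff → Tt ← Kk — Ff:chain[blocks]; Tt:collider[open] ⇒ blocked
  2. Bb → Ff → Ss ← Pp → Tt ← Kk — Ff:chain[blocks]; Ss:collider[open]; Pp:fork[open]; Tt:collider[open] ⇒ blocked
  3. Bb → Ff → Ss ← Pp ← Mm → Tt ← Kk — Ff:chain[blocks]; Ss:collider[open]; Pp:chain[open]; Mm:fork[blocks]; Tt:collider[open] ⇒ blocked
  4. Bb → Pp → Tt ← Kk — Pp:chain[open]; Tt:collider[open] ⇒ active
  5. Bb → Pp ← Mm → Tt ← Kk — Pp:collider[open]; Mm:fork[blocks]; Tt:collider[open] ⇒ blocked
  6. Bb → Pp → Ss ← Ff → Tt ← Kk — Pp:chain[open]; Ss:collider[open]; Ff:fork[blocks]; Tt:collider[open] ⇒ blocked
Because an active path exists, Bb and Kk are not d-separated.

No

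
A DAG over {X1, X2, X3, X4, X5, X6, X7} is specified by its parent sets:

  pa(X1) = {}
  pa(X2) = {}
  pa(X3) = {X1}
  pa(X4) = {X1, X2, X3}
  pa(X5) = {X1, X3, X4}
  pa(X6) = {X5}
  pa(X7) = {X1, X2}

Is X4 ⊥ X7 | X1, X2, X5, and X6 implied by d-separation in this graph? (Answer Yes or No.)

Yes

There are 6 undirected paths between X4 and X7; checking each against the conditioning set {X1, X2, X5, X6}:
  1. X4 ← X3 → X5 ← X1 → X7 — X3:fork[open]; X5:collider[open]; X1:fork[blocks] ⇒ blocked
  2. X4 ← X3 ← X1 → X7 — X3:chain[open]; X1:fork[blocks] ⇒ blocked
  3. X4 → X5 ← X3 ← X1 → X7 — X5:collider[open]; X3:chain[open]; X1:fork[blocks] ⇒ blocked
  4. X4 → X5 ← X1 → X7 — X5:collider[open]; X1:fork[blocks] ⇒ blocked
  5. X4 ← X1 → X7 — X1:fork[blocks] ⇒ blocked
  6. X4 ← X2 → X7 — X2:fork[blocks] ⇒ blocked
All paths are blocked; X4 ⊥ X7 | {X1, X2, X5, X6} holds.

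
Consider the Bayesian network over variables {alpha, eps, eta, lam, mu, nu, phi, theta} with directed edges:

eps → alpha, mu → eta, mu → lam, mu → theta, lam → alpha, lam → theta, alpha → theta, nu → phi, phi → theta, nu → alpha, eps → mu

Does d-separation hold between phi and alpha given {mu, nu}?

Yes

We examine all 6 paths between phi and alpha:
Path 1: phi ← nu → alpha
  nu is a fork here and nu is conditioned on, so the path is blocked at nu.
Path 2: phi → theta ← mu ← eps → alpha
  theta is a collider here and neither theta nor any of its descendants is conditioned on, so the collider stays closed — the path is blocked at theta.
Path 3: phi → theta ← mu → lam → alpha
  theta is a collider here and neither theta nor any of its descendants is conditioned on, so the collider stays closed — the path is blocked at theta.
Path 4: phi → theta ← alpha
  theta is a collider here and neither theta nor any of its descendants is conditioned on, so the collider stays closed — the path is blocked at theta.
Path 5: phi → theta ← lam ← mu ← eps → alpha
  theta is a collider here and neither theta nor any of its descendants is conditioned on, so the collider stays closed — the path is blocked at theta.
Path 6: phi → theta ← lam → alpha
  theta is a collider here and neither theta nor any of its descendants is conditioned on, so the collider stays closed — the path is blocked at theta.
Since every path is blocked, d-separation holds.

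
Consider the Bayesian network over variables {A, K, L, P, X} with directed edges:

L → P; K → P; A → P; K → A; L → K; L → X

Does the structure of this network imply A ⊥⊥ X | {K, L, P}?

We examine all 4 paths between A and X:
Path 1: A ← K → P ← L → X
  K is a fork here and K is conditioned on, so the path is blocked at K.
Path 2: A ← K ← L → X
  K is a chain here and K is conditioned on, so the path is blocked at K.
Path 3: A → P ← K ← L → X
  K is a chain here and K is conditioned on, so the path is blocked at K.
Path 4: A → P ← L → X
  L is a fork here and L is conditioned on, so the path is blocked at L.
All paths are blocked; A ⊥ X | {K, L, P} holds.

Yes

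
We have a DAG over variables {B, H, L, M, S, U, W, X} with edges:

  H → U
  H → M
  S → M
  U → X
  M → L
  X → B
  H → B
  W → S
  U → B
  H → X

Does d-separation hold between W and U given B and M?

No

Enumerating the 5 paths from W to U and testing each for blocking by {B, M}:
  1. W → S → M ← H → X ← U — S:chain[open]; M:collider[open]; H:fork[open]; X:collider[open] ⇒ active
  2. W → S → M ← H → X → B ← U — S:chain[open]; M:collider[open]; H:fork[open]; X:chain[open]; B:collider[open] ⇒ active
  3. W → S → M ← H → U — S:chain[open]; M:collider[open]; H:fork[open] ⇒ active
  4. W → S → M ← H → B ← X ← U — S:chain[open]; M:collider[open]; H:fork[open]; B:collider[open]; X:chain[open] ⇒ active
  5. W → S → M ← H → B ← U — S:chain[open]; M:collider[open]; H:fork[open]; B:collider[open] ⇒ active
Because an active path exists, W and U are not d-separated.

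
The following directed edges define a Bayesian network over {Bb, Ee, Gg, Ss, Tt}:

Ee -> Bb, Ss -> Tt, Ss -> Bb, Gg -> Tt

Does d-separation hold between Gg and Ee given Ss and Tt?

The only undirected path from Gg to Ee is:
  1. Gg → Tt ← Ss → Bb ← Ee — Tt:collider[open]; Ss:fork[blocks]; Bb:collider[blocks] ⇒ blocked
Every path is blocked, so Gg and Ee are d-separated given {Ss, Tt}.

Yes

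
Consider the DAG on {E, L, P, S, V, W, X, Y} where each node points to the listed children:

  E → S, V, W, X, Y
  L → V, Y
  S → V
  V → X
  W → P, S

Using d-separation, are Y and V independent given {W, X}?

5 paths connect Y and V; each must be blocked for d-separation to hold:
  1. Y ← E → X ← V — E:fork[open]; X:collider[open] ⇒ active
  2. Y ← E → W → S → V — E:fork[open]; W:chain[blocks]; S:chain[open] ⇒ blocked
  3. Y ← E → S → V — E:fork[open]; S:chain[open] ⇒ active
  4. Y ← E → V — E:fork[open] ⇒ active
  5. Y ← L → V — L:fork[open] ⇒ active
Since the path Y ← E → X ← V is active, Y and V are not d-separated given {W, X}.

No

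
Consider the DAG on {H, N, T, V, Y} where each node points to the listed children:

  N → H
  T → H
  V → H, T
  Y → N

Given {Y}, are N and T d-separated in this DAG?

Yes — N and T are d-separated given {Y}.

We examine all 2 paths between N and T:
  1. N → H ← T — H:collider[blocks] ⇒ blocked
  2. N → H ← V → T — H:collider[blocks]; V:fork[open] ⇒ blocked
Every path is blocked, so N and T are d-separated given {Y}.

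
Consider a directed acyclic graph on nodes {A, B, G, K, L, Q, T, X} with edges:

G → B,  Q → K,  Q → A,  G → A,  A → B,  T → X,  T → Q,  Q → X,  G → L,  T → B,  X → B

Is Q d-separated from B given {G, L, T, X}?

There are 6 undirected paths between Q and B; checking each against the conditioning set {G, L, T, X}:
Path 1: Q → A → B
  A is a chain and A is not conditioned on — no node blocks this path, so it is active.
Path 2: Q → A ← G → B
  A is a collider here and neither A nor any of its descendants is conditioned on, so the collider stays closed — the path is blocked at A.
Path 3: Q → X → B
  X is a chain here and X is conditioned on, so the path is blocked at X.
Path 4: Q → X ← T → B
  T is a fork here and T is conditioned on, so the path is blocked at T.
Path 5: Q ← T → B
  T is a fork here and T is conditioned on, so the path is blocked at T.
Path 6: Q ← T → X → B
  T is a fork here and T is conditioned on, so the path is blocked at T.
Since the path Q → A → B is active, Q and B are not d-separated given {G, L, T, X}.

No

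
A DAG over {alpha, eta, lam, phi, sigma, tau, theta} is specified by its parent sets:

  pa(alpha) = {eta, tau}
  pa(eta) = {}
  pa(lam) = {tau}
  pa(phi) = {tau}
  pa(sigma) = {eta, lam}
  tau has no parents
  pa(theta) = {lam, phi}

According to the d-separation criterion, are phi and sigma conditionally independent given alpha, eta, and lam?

Yes — phi and sigma are d-separated given {alpha, eta, lam}.

4 paths connect phi and sigma; each must be blocked for d-separation to hold:
  1. phi ← tau → lam → sigma — tau:fork[open]; lam:chain[blocks] ⇒ blocked
  2. phi ← tau → alpha ← eta → sigma — tau:fork[open]; alpha:collider[open]; eta:fork[blocks] ⇒ blocked
  3. phi → theta ← lam ← tau → alpha ← eta → sigma — theta:collider[blocks]; lam:chain[blocks]; tau:fork[open]; alpha:collider[open]; eta:fork[blocks] ⇒ blocked
  4. phi → theta ← lam → sigma — theta:collider[blocks]; lam:fork[blocks] ⇒ blocked
Every path is blocked, so phi and sigma are d-separated given {alpha, eta, lam}.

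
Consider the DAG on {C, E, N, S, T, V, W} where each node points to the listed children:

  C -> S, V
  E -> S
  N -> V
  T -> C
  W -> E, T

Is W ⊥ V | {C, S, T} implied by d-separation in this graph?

2 paths connect W and V; each must be blocked for d-separation to hold:
Path 1: W → T → C → V
  T is a chain here and T is conditioned on, so the path is blocked at T.
Path 2: W → E → S ← C → V
  C is a fork here and C is conditioned on, so the path is blocked at C.
Every path is blocked, so W and V are d-separated given {C, S, T}.

Yes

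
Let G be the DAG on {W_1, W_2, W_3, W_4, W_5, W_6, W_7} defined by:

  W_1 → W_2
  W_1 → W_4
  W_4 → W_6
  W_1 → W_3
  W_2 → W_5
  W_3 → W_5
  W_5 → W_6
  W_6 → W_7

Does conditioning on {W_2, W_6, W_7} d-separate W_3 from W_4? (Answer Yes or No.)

We examine all 4 paths between W_3 and W_4:
Path 1: W_3 ← W_1 → W_2 → W_5 → W_6 ← W_4
  W_2 is a chain here and W_2 is conditioned on, so the path is blocked at W_2.
Path 2: W_3 ← W_1 → W_4
  W_1 is a fork and W_1 is not conditioned on — no node blocks this path, so it is active.
Path 3: W_3 → W_5 ← W_2 ← W_1 → W_4
  W_2 is a chain here and W_2 is conditioned on, so the path is blocked at W_2.
Path 4: W_3 → W_5 → W_6 ← W_4
  W_5 is a chain and W_5 is not conditioned on; W_6 is a collider and W_6 is conditioned on, which opens it — no node blocks this path, so it is active.
At least one path is unblocked, so d-separation fails.

No — W_3 and W_4 are not d-separated given {W_2, W_6, W_7}.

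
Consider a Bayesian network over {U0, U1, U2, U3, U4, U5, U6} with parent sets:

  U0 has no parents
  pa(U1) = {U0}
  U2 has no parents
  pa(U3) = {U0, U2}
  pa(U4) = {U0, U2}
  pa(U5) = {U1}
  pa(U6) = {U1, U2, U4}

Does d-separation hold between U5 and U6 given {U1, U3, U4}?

Yes

We examine all 5 paths between U5 and U6:
Path 1: U5 ← U1 ← U0 → U4 ← U2 → U6
  U1 is a chain here and U1 is conditioned on, so the path is blocked at U1.
Path 2: U5 ← U1 ← U0 → U4 → U6
  U1 is a chain here and U1 is conditioned on, so the path is blocked at U1.
Path 3: U5 ← U1 ← U0 → U3 ← U2 → U4 → U6
  U1 is a chain here and U1 is conditioned on, so the path is blocked at U1.
Path 4: U5 ← U1 ← U0 → U3 ← U2 → U6
  U1 is a chain here and U1 is conditioned on, so the path is blocked at U1.
Path 5: U5 ← U1 → U6
  U1 is a fork here and U1 is conditioned on, so the path is blocked at U1.
Every path is blocked, so U5 and U6 are d-separated given {U1, U3, U4}.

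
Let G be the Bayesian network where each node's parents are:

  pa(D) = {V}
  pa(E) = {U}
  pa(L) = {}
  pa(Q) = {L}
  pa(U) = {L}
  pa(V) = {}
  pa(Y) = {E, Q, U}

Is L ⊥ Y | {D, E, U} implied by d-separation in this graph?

No

3 paths connect L and Y; each must be blocked for d-separation to hold:
Path 1: L → U → E → Y
  U is a chain here and U is conditioned on, so the path is blocked at U.
Path 2: L → U → Y
  U is a chain here and U is conditioned on, so the path is blocked at U.
Path 3: L → Q → Y
  Q is a chain and Q is not conditioned on — no node blocks this path, so it is active.
Because an active path exists, L and Y are not d-separated.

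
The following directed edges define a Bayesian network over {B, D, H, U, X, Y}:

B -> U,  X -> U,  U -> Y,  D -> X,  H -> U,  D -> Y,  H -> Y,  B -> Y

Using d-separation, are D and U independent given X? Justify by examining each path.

4 paths connect D and U; each must be blocked for d-separation to hold:
  1. D → Y ← H → U — Y:collider[blocks]; H:fork[open] ⇒ blocked
  2. D → Y ← B → U — Y:collider[blocks]; B:fork[open] ⇒ blocked
  3. D → Y ← U — Y:collider[blocks] ⇒ blocked
  4. D → X → U — X:chain[blocks] ⇒ blocked
Since every path is blocked, d-separation holds.

Yes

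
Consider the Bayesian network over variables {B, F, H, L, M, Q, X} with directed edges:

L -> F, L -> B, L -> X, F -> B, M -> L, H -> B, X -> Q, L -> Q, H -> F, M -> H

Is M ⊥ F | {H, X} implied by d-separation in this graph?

Enumerating the 6 paths from M to F and testing each for blocking by {H, X}:
Path 1: M → L → B ← H → F
  B is a collider here and neither B nor any of its descendants is conditioned on, so the collider stays closed — the path is blocked at B.
Path 2: M → L → B ← F
  B is a collider here and neither B nor any of its descendants is conditioned on, so the collider stays closed — the path is blocked at B.
Path 3: M → L → F
  L is a chain and L is not conditioned on — no node blocks this path, so it is active.
Path 4: M → H → B ← L → F
  H is a chain here and H is conditioned on, so the path is blocked at H.
Path 5: M → H → B ← F
  H is a chain here and H is conditioned on, so the path is blocked at H.
Path 6: M → H → F
  H is a chain here and H is conditioned on, so the path is blocked at H.
At least one path is unblocked, so d-separation fails.

No — M and F are not d-separated given {H, X}.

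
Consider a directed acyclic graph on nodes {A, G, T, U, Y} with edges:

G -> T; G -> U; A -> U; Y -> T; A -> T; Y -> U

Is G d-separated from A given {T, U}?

No — G and A are not d-separated given {T, U}.

Enumerating the 4 paths from G to A and testing each for blocking by {T, U}:
  1. G → U ← A — U:collider[open] ⇒ active
  2. G → U ← Y → T ← A — U:collider[open]; Y:fork[open]; T:collider[open] ⇒ active
  3. G → T ← A — T:collider[open] ⇒ active
  4. G → T ← Y → U ← A — T:collider[open]; Y:fork[open]; U:collider[open] ⇒ active
Because an active path exists, G and A are not d-separated.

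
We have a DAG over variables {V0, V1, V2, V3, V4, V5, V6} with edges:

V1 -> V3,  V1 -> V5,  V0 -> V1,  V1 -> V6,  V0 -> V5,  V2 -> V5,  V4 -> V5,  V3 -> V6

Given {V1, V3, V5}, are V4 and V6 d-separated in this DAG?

Yes — V4 and V6 are d-separated given {V1, V3, V5}.

Enumerating the 4 paths from V4 to V6 and testing each for blocking by {V1, V3, V5}:
Path 1: V4 → V5 ← V0 → V1 → V6
  V1 is a chain here and V1 is conditioned on, so the path is blocked at V1.
Path 2: V4 → V5 ← V0 → V1 → V3 → V6
  V1 is a chain here and V1 is conditioned on, so the path is blocked at V1.
Path 3: V4 → V5 ← V1 → V6
  V1 is a fork here and V1 is conditioned on, so the path is blocked at V1.
Path 4: V4 → V5 ← V1 → V3 → V6
  V1 is a fork here and V1 is conditioned on, so the path is blocked at V1.
All paths are blocked; V4 ⊥ V6 | {V1, V3, V5} holds.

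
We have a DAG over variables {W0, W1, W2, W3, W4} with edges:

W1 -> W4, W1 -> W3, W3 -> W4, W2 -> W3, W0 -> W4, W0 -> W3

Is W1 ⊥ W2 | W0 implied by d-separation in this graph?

Yes

There are 3 undirected paths between W1 and W2; checking each against the conditioning set {W0}:
Path 1: W1 → W3 ← W2
  W3 is a collider here and neither W3 nor any of its descendants is conditioned on, so the collider stays closed — the path is blocked at W3.
Path 2: W1 → W4 ← W3 ← W2
  W4 is a collider here and neither W4 nor any of its descendants is conditioned on, so the collider stays closed — the path is blocked at W4.
Path 3: W1 → W4 ← W0 → W3 ← W2
  W4 is a collider here and neither W4 nor any of its descendants is conditioned on, so the collider stays closed — the path is blocked at W4.
Since every path is blocked, d-separation holds.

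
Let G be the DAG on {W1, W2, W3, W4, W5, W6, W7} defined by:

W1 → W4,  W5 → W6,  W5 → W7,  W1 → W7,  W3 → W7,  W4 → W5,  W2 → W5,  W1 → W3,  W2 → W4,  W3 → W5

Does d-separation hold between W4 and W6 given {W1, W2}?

There are 6 undirected paths between W4 and W6; checking each against the conditioning set {W1, W2}:
Path 1: W4 ← W1 → W7 ← W3 → W5 → W6
  W1 is a fork here and W1 is conditioned on, so the path is blocked at W1.
Path 2: W4 ← W1 → W7 ← W5 → W6
  W1 is a fork here and W1 is conditioned on, so the path is blocked at W1.
Path 3: W4 ← W1 → W3 → W7 ← W5 → W6
  W1 is a fork here and W1 is conditioned on, so the path is blocked at W1.
Path 4: W4 ← W1 → W3 → W5 → W6
  W1 is a fork here and W1 is conditioned on, so the path is blocked at W1.
Path 5: W4 → W5 → W6
  W5 is a chain and W5 is not conditioned on — no node blocks this path, so it is active.
Path 6: W4 ← W2 → W5 → W6
  W2 is a fork here and W2 is conditioned on, so the path is blocked at W2.
Because an active path exists, W4 and W6 are not d-separated.

No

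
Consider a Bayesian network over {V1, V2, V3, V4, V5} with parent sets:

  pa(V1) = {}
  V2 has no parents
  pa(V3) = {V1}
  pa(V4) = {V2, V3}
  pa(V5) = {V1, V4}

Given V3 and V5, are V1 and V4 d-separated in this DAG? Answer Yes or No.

2 paths connect V1 and V4; each must be blocked for d-separation to hold:
  1. V1 → V3 → V4 — V3:chain[blocks] ⇒ blocked
  2. V1 → V5 ← V4 — V5:collider[open] ⇒ active
At least one path is unblocked, so d-separation fails.

No — V1 and V4 are not d-separated given {V3, V5}.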